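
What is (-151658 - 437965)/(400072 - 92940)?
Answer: -589623/307132 ≈ -1.9198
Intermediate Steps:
(-151658 - 437965)/(400072 - 92940) = -589623/307132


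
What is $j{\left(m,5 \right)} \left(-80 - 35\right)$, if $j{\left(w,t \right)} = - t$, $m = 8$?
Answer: $575$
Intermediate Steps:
$j{\left(m,5 \right)} \left(-80 - 35\right) = \left(-1\right) 5 \left(-80 - 35\right) = \left(-5\right) \left(-115\right) = 575$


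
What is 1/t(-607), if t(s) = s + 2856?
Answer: 1/2249 ≈ 0.00044464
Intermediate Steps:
t(s) = 2856 + s
1/t(-607) = 1/(2856 - 607) = 1/2249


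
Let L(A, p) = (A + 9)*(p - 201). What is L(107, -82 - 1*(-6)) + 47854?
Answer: 15722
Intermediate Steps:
L(A, p) = (-201 + p)*(9 + A) (L(A, p) = (9 + A)*(-201 + p) = (-201 + p)*(9 + A))
L(107, -82 - 1*(-6)) + 47854 = (-1809 - 201*107 + 9*(-82 - 1*(-6)) + 107*(-82 - 1*(-6))) + 47854 = (-1809 - 21507 + 9*(-82 + 6) + 107*(-82 + 6)) + 47854 = (-1809 - 21507 + 9*(-76) + 107*(-76)) + 47854 = (-1809 - 21507 - 684 - 8132) + 47854 = -32132 + 47854 = 15722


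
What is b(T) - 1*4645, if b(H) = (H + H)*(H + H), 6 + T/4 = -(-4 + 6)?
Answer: -549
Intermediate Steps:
T = -32 (T = -24 + 4*(-(-4 + 6)) = -24 + 4*(-1*2) = -24 + 4*(-2) = -24 - 8 = -32)
b(H) = 4*H**2 (b(H) = (2*H)*(2*H) = 4*H**2)
b(T) - 1*4645 = 4*(-32)**2 - 1*4645 = 4*1024 - 4645 = 4096 - 4645 = -549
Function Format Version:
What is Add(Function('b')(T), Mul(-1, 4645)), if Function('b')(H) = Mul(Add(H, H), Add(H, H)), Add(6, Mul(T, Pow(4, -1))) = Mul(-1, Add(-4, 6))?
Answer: -549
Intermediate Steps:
T = -32 (T = Add(-24, Mul(4, Mul(-1, Add(-4, 6)))) = Add(-24, Mul(4, Mul(-1, 2))) = Add(-24, Mul(4, -2)) = Add(-24, -8) = -32)
Function('b')(H) = Mul(4, Pow(H, 2)) (Function('b')(H) = Mul(Mul(2, H), Mul(2, H)) = Mul(4, Pow(H, 2)))
Add(Function('b')(T), Mul(-1, 4645)) = Add(Mul(4, Pow(-32, 2)), Mul(-1, 4645)) = Add(Mul(4, 1024), -4645) = Add(4096, -4645) = -549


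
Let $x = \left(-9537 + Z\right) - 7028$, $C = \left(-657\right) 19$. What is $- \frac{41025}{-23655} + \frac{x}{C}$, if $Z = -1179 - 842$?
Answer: $\frac{3339533}{1036089} \approx 3.2232$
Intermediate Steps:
$Z = -2021$
$C = -12483$
$x = -18586$ ($x = \left(-9537 - 2021\right) - 7028 = -11558 - 7028 = -18586$)
$- \frac{41025}{-23655} + \frac{x}{C} = - \frac{41025}{-23655} - \frac{18586}{-12483} = \left(-41025\right) \left(- \frac{1}{23655}\right) - - \frac{18586}{12483} = \frac{2735}{1577} + \frac{18586}{12483} = \frac{3339533}{1036089}$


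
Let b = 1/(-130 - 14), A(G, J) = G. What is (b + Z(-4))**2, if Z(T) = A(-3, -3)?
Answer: 187489/20736 ≈ 9.0417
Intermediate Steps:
Z(T) = -3
b = -1/144 (b = 1/(-144) = -1/144 ≈ -0.0069444)
(b + Z(-4))**2 = (-1/144 - 3)**2 = (-433/144)**2 = 187489/20736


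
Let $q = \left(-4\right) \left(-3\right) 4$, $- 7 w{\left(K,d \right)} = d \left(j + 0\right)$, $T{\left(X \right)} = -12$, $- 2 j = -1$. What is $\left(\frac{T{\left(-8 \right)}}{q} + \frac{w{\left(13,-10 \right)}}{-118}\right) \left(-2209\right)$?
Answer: $\frac{934407}{1652} \approx 565.62$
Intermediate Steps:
$j = \frac{1}{2}$ ($j = \left(- \frac{1}{2}\right) \left(-1\right) = \frac{1}{2} \approx 0.5$)
$w{\left(K,d \right)} = - \frac{d}{14}$ ($w{\left(K,d \right)} = - \frac{d \left(\frac{1}{2} + 0\right)}{7} = - \frac{d \frac{1}{2}}{7} = - \frac{\frac{1}{2} d}{7} = - \frac{d}{14}$)
$q = 48$ ($q = 12 \cdot 4 = 48$)
$\left(\frac{T{\left(-8 \right)}}{q} + \frac{w{\left(13,-10 \right)}}{-118}\right) \left(-2209\right) = \left(- \frac{12}{48} + \frac{\left(- \frac{1}{14}\right) \left(-10\right)}{-118}\right) \left(-2209\right) = \left(\left(-12\right) \frac{1}{48} + \frac{5}{7} \left(- \frac{1}{118}\right)\right) \left(-2209\right) = \left(- \frac{1}{4} - \frac{5}{826}\right) \left(-2209\right) = \left(- \frac{423}{1652}\right) \left(-2209\right) = \frac{934407}{1652}$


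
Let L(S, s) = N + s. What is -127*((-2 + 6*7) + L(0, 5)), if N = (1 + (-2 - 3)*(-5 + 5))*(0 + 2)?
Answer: -5969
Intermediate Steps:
N = 2 (N = (1 - 5*0)*2 = (1 + 0)*2 = 1*2 = 2)
L(S, s) = 2 + s
-127*((-2 + 6*7) + L(0, 5)) = -127*((-2 + 6*7) + (2 + 5)) = -127*((-2 + 42) + 7) = -127*(40 + 7) = -127*47 = -5969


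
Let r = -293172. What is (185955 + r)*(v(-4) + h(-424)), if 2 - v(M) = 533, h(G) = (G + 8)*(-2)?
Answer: -32272317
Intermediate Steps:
h(G) = -16 - 2*G (h(G) = (8 + G)*(-2) = -16 - 2*G)
v(M) = -531 (v(M) = 2 - 1*533 = 2 - 533 = -531)
(185955 + r)*(v(-4) + h(-424)) = (185955 - 293172)*(-531 + (-16 - 2*(-424))) = -107217*(-531 + (-16 + 848)) = -107217*(-531 + 832) = -107217*301 = -32272317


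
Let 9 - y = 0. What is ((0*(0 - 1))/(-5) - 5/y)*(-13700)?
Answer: 68500/9 ≈ 7611.1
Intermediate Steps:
y = 9 (y = 9 - 1*0 = 9 + 0 = 9)
((0*(0 - 1))/(-5) - 5/y)*(-13700) = ((0*(0 - 1))/(-5) - 5/9)*(-13700) = ((0*(-1))*(-⅕) - 5*⅑)*(-13700) = (0*(-⅕) - 5/9)*(-13700) = (0 - 5/9)*(-13700) = -5/9*(-13700) = 68500/9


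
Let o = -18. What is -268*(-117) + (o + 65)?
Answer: 31403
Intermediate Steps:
-268*(-117) + (o + 65) = -268*(-117) + (-18 + 65) = 31356 + 47 = 31403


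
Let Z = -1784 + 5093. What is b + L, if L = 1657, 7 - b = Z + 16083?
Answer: -17728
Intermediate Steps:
Z = 3309
b = -19385 (b = 7 - (3309 + 16083) = 7 - 1*19392 = 7 - 19392 = -19385)
b + L = -19385 + 1657 = -17728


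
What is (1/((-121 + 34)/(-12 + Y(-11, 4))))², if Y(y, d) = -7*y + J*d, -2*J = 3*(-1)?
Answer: 5041/7569 ≈ 0.66601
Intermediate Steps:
J = 3/2 (J = -3*(-1)/2 = -½*(-3) = 3/2 ≈ 1.5000)
Y(y, d) = -7*y + 3*d/2
(1/((-121 + 34)/(-12 + Y(-11, 4))))² = (1/((-121 + 34)/(-12 + (-7*(-11) + (3/2)*4))))² = (1/(-87/(-12 + (77 + 6))))² = (1/(-87/(-12 + 83)))² = (1/(-87/71))² = (-71/87)² = 5041/7569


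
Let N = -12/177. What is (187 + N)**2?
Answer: 121638841/3481 ≈ 34944.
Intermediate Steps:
N = -4/59 (N = -12*1/177 = -4/59 ≈ -0.067797)
(187 + N)**2 = (187 - 4/59)**2 = (11029/59)**2 = 121638841/3481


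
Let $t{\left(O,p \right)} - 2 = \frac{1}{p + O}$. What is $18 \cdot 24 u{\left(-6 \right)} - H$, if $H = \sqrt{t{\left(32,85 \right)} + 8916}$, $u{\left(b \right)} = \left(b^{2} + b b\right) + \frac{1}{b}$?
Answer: $31032 - \frac{\sqrt{13564291}}{39} \approx 30938.0$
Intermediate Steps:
$t{\left(O,p \right)} = 2 + \frac{1}{O + p}$ ($t{\left(O,p \right)} = 2 + \frac{1}{p + O} = 2 + \frac{1}{O + p}$)
$u{\left(b \right)} = \frac{1}{b} + 2 b^{2}$ ($u{\left(b \right)} = \left(b^{2} + b^{2}\right) + \frac{1}{b} = 2 b^{2} + \frac{1}{b} = \frac{1}{b} + 2 b^{2}$)
$H = \frac{\sqrt{13564291}}{39}$ ($H = \sqrt{\frac{1 + 2 \cdot 32 + 2 \cdot 85}{32 + 85} + 8916} = \sqrt{\frac{1 + 64 + 170}{117} + 8916} = \sqrt{\frac{1}{117} \cdot 235 + 8916} = \sqrt{\frac{235}{117} + 8916} = \sqrt{\frac{1043407}{117}} = \frac{\sqrt{13564291}}{39} \approx 94.435$)
$18 \cdot 24 u{\left(-6 \right)} - H = 18 \cdot 24 \frac{1 + 2 \left(-6\right)^{3}}{-6} - \frac{\sqrt{13564291}}{39} = 432 \left(- \frac{1 + 2 \left(-216\right)}{6}\right) - \frac{\sqrt{13564291}}{39} = 432 \left(- \frac{1 - 432}{6}\right) - \frac{\sqrt{13564291}}{39} = 432 \left(\left(- \frac{1}{6}\right) \left(-431\right)\right) - \frac{\sqrt{13564291}}{39} = 432 \cdot \frac{431}{6} - \frac{\sqrt{13564291}}{39} = 31032 - \frac{\sqrt{13564291}}{39}$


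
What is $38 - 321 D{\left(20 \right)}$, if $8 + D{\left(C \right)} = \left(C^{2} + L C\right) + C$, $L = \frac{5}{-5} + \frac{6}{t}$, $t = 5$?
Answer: $-133498$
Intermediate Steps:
$L = \frac{1}{5}$ ($L = \frac{5}{-5} + \frac{6}{5} = 5 \left(- \frac{1}{5}\right) + 6 \cdot \frac{1}{5} = -1 + \frac{6}{5} = \frac{1}{5} \approx 0.2$)
$D{\left(C \right)} = -8 + C^{2} + \frac{6 C}{5}$ ($D{\left(C \right)} = -8 + \left(\left(C^{2} + \frac{C}{5}\right) + C\right) = -8 + \left(C^{2} + \frac{6 C}{5}\right) = -8 + C^{2} + \frac{6 C}{5}$)
$38 - 321 D{\left(20 \right)} = 38 - 321 \left(-8 + 20^{2} + \frac{6}{5} \cdot 20\right) = 38 - 321 \left(-8 + 400 + 24\right) = 38 - 133536 = -133498$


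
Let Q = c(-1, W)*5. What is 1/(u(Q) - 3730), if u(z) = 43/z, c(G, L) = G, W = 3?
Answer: -5/18693 ≈ -0.00026748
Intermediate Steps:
Q = -5 (Q = -1*5 = -5)
1/(u(Q) - 3730) = 1/(43/(-5) - 3730) = 1/(43*(-⅕) - 3730) = 1/(-43/5 - 3730) = 1/(-18693/5) = -5/18693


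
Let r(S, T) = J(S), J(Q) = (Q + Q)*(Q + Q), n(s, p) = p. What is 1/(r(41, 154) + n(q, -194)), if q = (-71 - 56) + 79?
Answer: 1/6530 ≈ 0.00015314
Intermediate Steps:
q = -48 (q = -127 + 79 = -48)
J(Q) = 4*Q² (J(Q) = (2*Q)*(2*Q) = 4*Q²)
r(S, T) = 4*S²
1/(r(41, 154) + n(q, -194)) = 1/(4*41² - 194) = 1/(4*1681 - 194) = 1/(6724 - 194) = 1/6530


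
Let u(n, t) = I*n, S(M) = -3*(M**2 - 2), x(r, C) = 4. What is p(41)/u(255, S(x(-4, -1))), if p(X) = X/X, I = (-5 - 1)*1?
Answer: -1/1530 ≈ -0.00065359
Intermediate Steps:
I = -6 (I = -6*1 = -6)
S(M) = 6 - 3*M**2 (S(M) = -3*(-2 + M**2) = 6 - 3*M**2)
u(n, t) = -6*n
p(X) = 1
p(41)/u(255, S(x(-4, -1))) = 1/(-6*255) = 1/(-1530) = 1*(-1/1530) = -1/1530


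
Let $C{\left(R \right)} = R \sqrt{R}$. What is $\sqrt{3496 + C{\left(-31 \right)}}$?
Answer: $\sqrt{3496 - 31 i \sqrt{31}} \approx 59.145 - 1.4591 i$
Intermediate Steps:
$C{\left(R \right)} = R^{\frac{3}{2}}$
$\sqrt{3496 + C{\left(-31 \right)}} = \sqrt{3496 + \left(-31\right)^{\frac{3}{2}}} = \sqrt{3496 - 31 i \sqrt{31}}$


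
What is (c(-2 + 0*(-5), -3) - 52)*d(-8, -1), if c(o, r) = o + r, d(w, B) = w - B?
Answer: 399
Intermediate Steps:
(c(-2 + 0*(-5), -3) - 52)*d(-8, -1) = (((-2 + 0*(-5)) - 3) - 52)*(-8 - 1*(-1)) = (((-2 + 0) - 3) - 52)*(-8 + 1) = ((-2 - 3) - 52)*(-7) = (-5 - 52)*(-7) = -57*(-7) = 399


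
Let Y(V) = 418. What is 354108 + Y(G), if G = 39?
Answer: 354526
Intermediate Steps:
354108 + Y(G) = 354108 + 418 = 354526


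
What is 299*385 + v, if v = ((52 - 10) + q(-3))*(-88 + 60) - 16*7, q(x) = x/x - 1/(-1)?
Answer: 113771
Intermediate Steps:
q(x) = 2 (q(x) = 1 - 1*(-1) = 1 + 1 = 2)
v = -1344 (v = ((52 - 10) + 2)*(-88 + 60) - 16*7 = (42 + 2)*(-28) - 1*112 = 44*(-28) - 112 = -1232 - 112 = -1344)
299*385 + v = 299*385 - 1344 = 115115 - 1344 = 113771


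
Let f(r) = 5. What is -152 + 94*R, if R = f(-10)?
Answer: 318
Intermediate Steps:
R = 5
-152 + 94*R = -152 + 94*5 = -152 + 470 = 318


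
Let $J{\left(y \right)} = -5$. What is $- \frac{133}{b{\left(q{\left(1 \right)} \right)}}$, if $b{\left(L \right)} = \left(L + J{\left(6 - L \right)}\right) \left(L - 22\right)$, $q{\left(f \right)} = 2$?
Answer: $- \frac{133}{60} \approx -2.2167$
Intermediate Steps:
$b{\left(L \right)} = \left(-22 + L\right) \left(-5 + L\right)$ ($b{\left(L \right)} = \left(L - 5\right) \left(L - 22\right) = \left(-5 + L\right) \left(-22 + L\right) = \left(-22 + L\right) \left(-5 + L\right)$)
$- \frac{133}{b{\left(q{\left(1 \right)} \right)}} = - \frac{133}{110 + 2^{2} - 54} = - \frac{133}{110 + 4 - 54} = - \frac{133}{60}$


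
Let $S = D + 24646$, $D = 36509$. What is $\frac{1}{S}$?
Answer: $\frac{1}{61155} \approx 1.6352 \cdot 10^{-5}$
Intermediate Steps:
$S = 61155$ ($S = 36509 + 24646 = 61155$)
$\frac{1}{S} = \frac{1}{61155}$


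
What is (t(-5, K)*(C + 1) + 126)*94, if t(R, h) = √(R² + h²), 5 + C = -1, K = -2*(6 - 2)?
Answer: 11844 - 470*√89 ≈ 7410.0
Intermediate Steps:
K = -8 (K = -2*4 = -8)
C = -6 (C = -5 - 1 = -6)
(t(-5, K)*(C + 1) + 126)*94 = (√((-5)² + (-8)²)*(-6 + 1) + 126)*94 = (√(25 + 64)*(-5) + 126)*94 = (√89*(-5) + 126)*94 = (-5*√89 + 126)*94 = (126 - 5*√89)*94 = 11844 - 470*√89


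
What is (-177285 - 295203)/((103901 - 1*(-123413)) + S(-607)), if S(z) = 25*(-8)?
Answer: -236244/113557 ≈ -2.0804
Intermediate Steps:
S(z) = -200
(-177285 - 295203)/((103901 - 1*(-123413)) + S(-607)) = (-177285 - 295203)/((103901 - 1*(-123413)) - 200) = -472488/((103901 + 123413) - 200) = -472488/(227314 - 200) = -472488/227114 = -472488*1/227114 = -236244/113557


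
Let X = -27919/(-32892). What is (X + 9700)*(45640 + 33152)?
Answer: 2095081374554/2741 ≈ 7.6435e+8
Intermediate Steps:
X = 27919/32892 (X = -27919*(-1/32892) = 27919/32892 ≈ 0.84881)
(X + 9700)*(45640 + 33152) = (27919/32892 + 9700)*(45640 + 33152) = (319080319/32892)*78792 = 2095081374554/2741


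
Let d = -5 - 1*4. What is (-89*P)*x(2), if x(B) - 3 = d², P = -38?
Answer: 284088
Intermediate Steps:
d = -9 (d = -5 - 4 = -9)
x(B) = 84 (x(B) = 3 + (-9)² = 3 + 81 = 84)
(-89*P)*x(2) = -89*(-38)*84 = 3382*84 = 284088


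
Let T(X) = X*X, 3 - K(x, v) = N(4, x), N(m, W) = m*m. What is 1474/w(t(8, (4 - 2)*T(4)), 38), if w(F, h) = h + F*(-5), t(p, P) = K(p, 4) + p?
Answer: 1474/63 ≈ 23.397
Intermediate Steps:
N(m, W) = m²
K(x, v) = -13 (K(x, v) = 3 - 1*4² = 3 - 1*16 = 3 - 16 = -13)
T(X) = X²
t(p, P) = -13 + p
w(F, h) = h - 5*F
1474/w(t(8, (4 - 2)*T(4)), 38) = 1474/(38 - 5*(-13 + 8)) = 1474/(38 - 5*(-5)) = 1474/(38 + 25) = 1474/63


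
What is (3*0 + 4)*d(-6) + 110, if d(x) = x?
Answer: 86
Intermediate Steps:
(3*0 + 4)*d(-6) + 110 = (3*0 + 4)*(-6) + 110 = (0 + 4)*(-6) + 110 = 4*(-6) + 110 = -24 + 110 = 86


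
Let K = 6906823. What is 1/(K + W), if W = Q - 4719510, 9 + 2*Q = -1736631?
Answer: 1/1318993 ≈ 7.5815e-7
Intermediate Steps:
Q = -868320 (Q = -9/2 + (½)*(-1736631) = -9/2 - 1736631/2 = -868320)
W = -5587830 (W = -868320 - 4719510 = -5587830)
1/(K + W) = 1/(6906823 - 5587830) = 1/1318993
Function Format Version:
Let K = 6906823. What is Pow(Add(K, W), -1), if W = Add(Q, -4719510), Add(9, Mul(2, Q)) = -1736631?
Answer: Rational(1, 1318993) ≈ 7.5815e-7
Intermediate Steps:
Q = -868320 (Q = Add(Rational(-9, 2), Mul(Rational(1, 2), -1736631)) = Add(Rational(-9, 2), Rational(-1736631, 2)) = -868320)
W = -5587830 (W = Add(-868320, -4719510) = -5587830)
Pow(Add(K, W), -1) = Pow(Add(6906823, -5587830), -1) = Pow(1318993, -1) = Rational(1, 1318993)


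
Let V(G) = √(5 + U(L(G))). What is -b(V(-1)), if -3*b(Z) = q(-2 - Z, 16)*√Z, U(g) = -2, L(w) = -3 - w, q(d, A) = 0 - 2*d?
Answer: 2*3^(¼)*(2 + √3)/3 ≈ 3.2744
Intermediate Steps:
q(d, A) = -2*d
V(G) = √3 (V(G) = √(5 - 2) = √3)
b(Z) = -√Z*(4 + 2*Z)/3 (b(Z) = -(-2*(-2 - Z))*√Z/3 = -(4 + 2*Z)*√Z/3 = -√Z*(4 + 2*Z)/3)
-b(V(-1)) = -2*√(√3)*(-2 - √3)/3 = -2*3^(¼)*(-2 - √3)/3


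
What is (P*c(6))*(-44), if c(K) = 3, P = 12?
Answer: -1584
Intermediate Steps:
(P*c(6))*(-44) = (12*3)*(-44) = 36*(-44) = -1584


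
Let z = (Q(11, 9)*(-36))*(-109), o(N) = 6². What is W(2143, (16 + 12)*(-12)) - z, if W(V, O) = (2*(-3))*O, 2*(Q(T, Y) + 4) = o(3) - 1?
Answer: -50958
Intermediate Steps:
o(N) = 36
Q(T, Y) = 27/2 (Q(T, Y) = -4 + (36 - 1)/2 = -4 + (½)*35 = -4 + 35/2 = 27/2)
z = 52974 (z = ((27/2)*(-36))*(-109) = -486*(-109) = 52974)
W(V, O) = -6*O
W(2143, (16 + 12)*(-12)) - z = -6*(16 + 12)*(-12) - 1*52974 = -168*(-12) - 52974 = -6*(-336) - 52974 = 2016 - 52974 = -50958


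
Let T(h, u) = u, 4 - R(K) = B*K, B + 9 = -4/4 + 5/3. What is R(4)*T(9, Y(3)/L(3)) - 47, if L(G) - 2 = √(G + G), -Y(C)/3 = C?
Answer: 289 - 168*√6 ≈ -122.51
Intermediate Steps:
Y(C) = -3*C
B = -25/3 (B = -9 + (-4/4 + 5/3) = -9 + (-4*¼ + 5*(⅓)) = -9 + (-1 + 5/3) = -9 + ⅔ = -25/3 ≈ -8.3333)
L(G) = 2 + √2*√G (L(G) = 2 + √(G + G) = 2 + √(2*G) = 2 + √2*√G)
R(K) = 4 + 25*K/3 (R(K) = 4 - (-25)*K/3 = 4 + 25*K/3)
R(4)*T(9, Y(3)/L(3)) - 47 = (4 + (25/3)*4)*((-3*3)/(2 + √2*√3)) - 47 = (4 + 100/3)*(-9/(2 + √6)) - 47 = 112*(-9/(2 + √6))/3 - 47 = -336/(2 + √6) - 47 = -47 - 336/(2 + √6)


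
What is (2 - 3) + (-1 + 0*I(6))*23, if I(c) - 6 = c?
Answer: -24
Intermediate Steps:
I(c) = 6 + c
(2 - 3) + (-1 + 0*I(6))*23 = (2 - 3) + (-1 + 0*(6 + 6))*23 = -1 + (-1 + 0*12)*23 = -1 + (-1 + 0)*23 = -1 - 1*23 = -1 - 23 = -24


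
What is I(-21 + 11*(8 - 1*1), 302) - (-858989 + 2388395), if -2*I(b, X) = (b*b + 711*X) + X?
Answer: -1638486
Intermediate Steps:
I(b, X) = -356*X - b²/2 (I(b, X) = -((b*b + 711*X) + X)/2 = -((b² + 711*X) + X)/2 = -(b² + 712*X)/2 = -356*X - b²/2)
I(-21 + 11*(8 - 1*1), 302) - (-858989 + 2388395) = (-356*302 - (-21 + 11*(8 - 1*1))²/2) - (-858989 + 2388395) = (-107512 - (-21 + 11*(8 - 1))²/2) - 1*1529406 = (-107512 - (-21 + 11*7)²/2) - 1529406 = (-107512 - (-21 + 77)²/2) - 1529406 = (-107512 - ½*56²) - 1529406 = (-107512 - ½*3136) - 1529406 = (-107512 - 1568) - 1529406 = -109080 - 1529406 = -1638486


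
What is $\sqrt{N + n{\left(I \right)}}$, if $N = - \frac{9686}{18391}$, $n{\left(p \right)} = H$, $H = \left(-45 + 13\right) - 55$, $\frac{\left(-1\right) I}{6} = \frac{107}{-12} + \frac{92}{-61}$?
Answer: $\frac{i \sqrt{29604047873}}{18391} \approx 9.3556 i$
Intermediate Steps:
$I = \frac{7631}{122}$ ($I = - 6 \left(\frac{107}{-12} + \frac{92}{-61}\right) = - 6 \left(107 \left(- \frac{1}{12}\right) + 92 \left(- \frac{1}{61}\right)\right) = - 6 \left(- \frac{107}{12} - \frac{92}{61}\right) = \left(-6\right) \left(- \frac{7631}{732}\right) = \frac{7631}{122} \approx 62.549$)
$H = -87$ ($H = -32 - 55 = -87$)
$n{\left(p \right)} = -87$
$N = - \frac{9686}{18391}$ ($N = \left(-9686\right) \frac{1}{18391} = - \frac{9686}{18391} \approx -0.52667$)
$\sqrt{N + n{\left(I \right)}} = \sqrt{- \frac{9686}{18391} - 87} = \sqrt{- \frac{1609703}{18391}} = \frac{i \sqrt{29604047873}}{18391}$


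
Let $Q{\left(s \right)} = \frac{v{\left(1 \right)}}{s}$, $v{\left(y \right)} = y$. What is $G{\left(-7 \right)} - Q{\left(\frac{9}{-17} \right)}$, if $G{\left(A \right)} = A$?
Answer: $- \frac{46}{9} \approx -5.1111$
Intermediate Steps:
$Q{\left(s \right)} = \frac{1}{s}$ ($Q{\left(s \right)} = 1 \frac{1}{s} = \frac{1}{s}$)
$G{\left(-7 \right)} - Q{\left(\frac{9}{-17} \right)} = -7 - \frac{1}{9 \frac{1}{-17}} = -7 - \frac{1}{9 \left(- \frac{1}{17}\right)} = -7 - \frac{1}{- \frac{9}{17}} = -7 - - \frac{17}{9} = -7 + \frac{17}{9} = - \frac{46}{9}$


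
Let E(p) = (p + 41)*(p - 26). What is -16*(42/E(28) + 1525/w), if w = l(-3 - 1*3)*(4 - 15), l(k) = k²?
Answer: 129212/2277 ≈ 56.747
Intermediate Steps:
E(p) = (-26 + p)*(41 + p) (E(p) = (41 + p)*(-26 + p) = (-26 + p)*(41 + p))
w = -396 (w = (-3 - 1*3)²*(4 - 15) = (-3 - 3)²*(-11) = (-6)²*(-11) = 36*(-11) = -396)
-16*(42/E(28) + 1525/w) = -16*(42/(-1066 + 28² + 15*28) + 1525/(-396)) = -16*(42/(-1066 + 784 + 420) + 1525*(-1/396)) = -16*(42/138 - 1525/396) = -16*(42*(1/138) - 1525/396) = -16*(7/23 - 1525/396) = -16*(-32303/9108) = 129212/2277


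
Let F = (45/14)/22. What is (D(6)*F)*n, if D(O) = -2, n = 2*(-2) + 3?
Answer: 45/154 ≈ 0.29221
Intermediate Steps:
n = -1 (n = -4 + 3 = -1)
F = 45/308 (F = (45*(1/14))*(1/22) = (45/14)*(1/22) = 45/308 ≈ 0.14610)
(D(6)*F)*n = -2*45/308*(-1) = -45/154*(-1) = 45/154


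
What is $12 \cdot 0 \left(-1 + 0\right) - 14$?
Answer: $-14$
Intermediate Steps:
$12 \cdot 0 \left(-1 + 0\right) - 14 = 12 \cdot 0 \left(-1\right) - 14 = 12 \cdot 0 - 14 = 0 - 14 = -14$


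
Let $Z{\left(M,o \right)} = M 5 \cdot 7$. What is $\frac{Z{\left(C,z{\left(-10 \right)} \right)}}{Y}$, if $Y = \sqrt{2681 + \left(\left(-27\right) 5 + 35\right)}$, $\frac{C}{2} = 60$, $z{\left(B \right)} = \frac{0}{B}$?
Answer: $\frac{4200 \sqrt{2581}}{2581} \approx 82.671$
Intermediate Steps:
$z{\left(B \right)} = 0$
$C = 120$ ($C = 2 \cdot 60 = 120$)
$Z{\left(M,o \right)} = 35 M$ ($Z{\left(M,o \right)} = 5 M 7 = 35 M$)
$Y = \sqrt{2581}$ ($Y = \sqrt{2681 + \left(-135 + 35\right)} = \sqrt{2681 - 100} = \sqrt{2581} \approx 50.804$)
$\frac{Z{\left(C,z{\left(-10 \right)} \right)}}{Y} = \frac{35 \cdot 120}{\sqrt{2581}} = 4200 \frac{\sqrt{2581}}{2581} = \frac{4200 \sqrt{2581}}{2581}$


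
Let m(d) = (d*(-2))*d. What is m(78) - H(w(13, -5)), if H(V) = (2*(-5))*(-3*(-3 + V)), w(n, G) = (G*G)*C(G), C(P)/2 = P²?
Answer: -49578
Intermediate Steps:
C(P) = 2*P²
w(n, G) = 2*G⁴ (w(n, G) = (G*G)*(2*G²) = G²*(2*G²) = 2*G⁴)
H(V) = -90 + 30*V (H(V) = -10*(9 - 3*V) = -90 + 30*V)
m(d) = -2*d² (m(d) = (-2*d)*d = -2*d²)
m(78) - H(w(13, -5)) = -2*78² - (-90 + 30*(2*(-5)⁴)) = -2*6084 - (-90 + 30*(2*625)) = -12168 - (-90 + 30*1250) = -12168 - (-90 + 37500) = -12168 - 1*37410 = -12168 - 37410 = -49578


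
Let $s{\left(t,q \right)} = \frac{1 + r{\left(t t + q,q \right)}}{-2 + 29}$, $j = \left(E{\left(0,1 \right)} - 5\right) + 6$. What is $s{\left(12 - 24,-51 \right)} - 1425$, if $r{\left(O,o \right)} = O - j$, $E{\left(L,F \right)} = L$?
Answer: $- \frac{12794}{9} \approx -1421.6$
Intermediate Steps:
$j = 1$ ($j = \left(0 - 5\right) + 6 = -5 + 6 = 1$)
$r{\left(O,o \right)} = -1 + O$ ($r{\left(O,o \right)} = O - 1 = -1 + O$)
$s{\left(t,q \right)} = \frac{q}{27} + \frac{t^{2}}{27}$ ($s{\left(t,q \right)} = \frac{1 - \left(1 - q - t t\right)}{-2 + 29} = \frac{1 - \left(1 - q - t^{2}\right)}{27} = \left(1 - \left(1 - q - t^{2}\right)\right) \frac{1}{27} = \left(1 + \left(-1 + q + t^{2}\right)\right) \frac{1}{27} = \left(q + t^{2}\right) \frac{1}{27} = \frac{q}{27} + \frac{t^{2}}{27}$)
$s{\left(12 - 24,-51 \right)} - 1425 = \left(\frac{1}{27} \left(-51\right) + \frac{\left(12 - 24\right)^{2}}{27}\right) - 1425 = \left(- \frac{17}{9} + \frac{\left(12 - 24\right)^{2}}{27}\right) - 1425 = \left(- \frac{17}{9} + \frac{\left(-12\right)^{2}}{27}\right) - 1425 = \left(- \frac{17}{9} + \frac{1}{27} \cdot 144\right) - 1425 = \left(- \frac{17}{9} + \frac{16}{3}\right) - 1425 = \frac{31}{9} - 1425 = - \frac{12794}{9}$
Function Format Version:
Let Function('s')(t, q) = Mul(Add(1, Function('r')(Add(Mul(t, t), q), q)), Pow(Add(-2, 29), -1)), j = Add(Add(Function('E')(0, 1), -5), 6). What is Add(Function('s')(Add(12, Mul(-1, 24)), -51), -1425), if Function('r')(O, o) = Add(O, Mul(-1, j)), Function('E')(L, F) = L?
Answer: Rational(-12794, 9) ≈ -1421.6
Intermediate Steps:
j = 1 (j = Add(Add(0, -5), 6) = Add(-5, 6) = 1)
Function('r')(O, o) = Add(-1, O) (Function('r')(O, o) = Add(O, Mul(-1, 1)) = Add(O, -1) = Add(-1, O))
Function('s')(t, q) = Add(Mul(Rational(1, 27), q), Mul(Rational(1, 27), Pow(t, 2))) (Function('s')(t, q) = Mul(Add(1, Add(-1, Add(Mul(t, t), q))), Pow(Add(-2, 29), -1)) = Mul(Add(1, Add(-1, Add(Pow(t, 2), q))), Pow(27, -1)) = Mul(Add(1, Add(-1, Add(q, Pow(t, 2)))), Rational(1, 27)) = Mul(Add(1, Add(-1, q, Pow(t, 2))), Rational(1, 27)) = Mul(Add(q, Pow(t, 2)), Rational(1, 27)) = Add(Mul(Rational(1, 27), q), Mul(Rational(1, 27), Pow(t, 2))))
Add(Function('s')(Add(12, Mul(-1, 24)), -51), -1425) = Add(Add(Mul(Rational(1, 27), -51), Mul(Rational(1, 27), Pow(Add(12, Mul(-1, 24)), 2))), -1425) = Add(Add(Rational(-17, 9), Mul(Rational(1, 27), Pow(Add(12, -24), 2))), -1425) = Add(Add(Rational(-17, 9), Mul(Rational(1, 27), Pow(-12, 2))), -1425) = Add(Add(Rational(-17, 9), Mul(Rational(1, 27), 144)), -1425) = Add(Add(Rational(-17, 9), Rational(16, 3)), -1425) = Add(Rational(31, 9), -1425) = Rational(-12794, 9)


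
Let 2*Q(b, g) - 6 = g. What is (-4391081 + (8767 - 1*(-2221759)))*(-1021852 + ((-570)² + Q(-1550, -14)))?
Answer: 1505811770580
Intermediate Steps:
Q(b, g) = 3 + g/2
(-4391081 + (8767 - 1*(-2221759)))*(-1021852 + ((-570)² + Q(-1550, -14))) = (-4391081 + (8767 - 1*(-2221759)))*(-1021852 + ((-570)² + (3 + (½)*(-14)))) = (-4391081 + (8767 + 2221759))*(-1021852 + (324900 + (3 - 7))) = (-4391081 + 2230526)*(-1021852 + (324900 - 4)) = -2160555*(-1021852 + 324896) = -2160555*(-696956) = 1505811770580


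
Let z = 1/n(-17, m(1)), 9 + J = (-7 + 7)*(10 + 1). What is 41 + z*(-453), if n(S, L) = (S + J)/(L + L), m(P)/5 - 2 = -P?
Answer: 2798/13 ≈ 215.23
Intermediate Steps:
m(P) = 10 - 5*P (m(P) = 10 + 5*(-P) = 10 - 5*P)
J = -9 (J = -9 + (-7 + 7)*(10 + 1) = -9 + 0*11 = -9 + 0 = -9)
n(S, L) = (-9 + S)/(2*L) (n(S, L) = (S - 9)/(L + L) = (-9 + S)/((2*L)) = (-9 + S)*(1/(2*L)) = (-9 + S)/(2*L))
z = -5/13 (z = 1/((-9 - 17)/(2*(10 - 5*1))) = 1/((½)*(-26)/(10 - 5)) = 1/((½)*(-26)/5) = 1/((½)*(⅕)*(-26)) = 1/(-13/5) = -5/13 ≈ -0.38462)
41 + z*(-453) = 41 - 5/13*(-453) = 41 + 2265/13 = 2798/13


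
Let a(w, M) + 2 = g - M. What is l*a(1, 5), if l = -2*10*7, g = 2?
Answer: 700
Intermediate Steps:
a(w, M) = -M (a(w, M) = -2 + (2 - M) = -M)
l = -140 (l = -20*7 = -140)
l*a(1, 5) = -(-140)*5 = -140*(-5) = 700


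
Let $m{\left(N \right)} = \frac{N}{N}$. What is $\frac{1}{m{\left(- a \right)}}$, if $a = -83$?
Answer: $1$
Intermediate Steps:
$m{\left(N \right)} = 1$
$\frac{1}{m{\left(- a \right)}} = 1^{-1} = 1$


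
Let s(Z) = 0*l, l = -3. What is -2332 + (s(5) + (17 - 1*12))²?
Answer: -2307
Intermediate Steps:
s(Z) = 0 (s(Z) = 0*(-3) = 0)
-2332 + (s(5) + (17 - 1*12))² = -2332 + (0 + (17 - 1*12))² = -2332 + (0 + (17 - 12))² = -2332 + (0 + 5)² = -2332 + 5² = -2332 + 25 = -2307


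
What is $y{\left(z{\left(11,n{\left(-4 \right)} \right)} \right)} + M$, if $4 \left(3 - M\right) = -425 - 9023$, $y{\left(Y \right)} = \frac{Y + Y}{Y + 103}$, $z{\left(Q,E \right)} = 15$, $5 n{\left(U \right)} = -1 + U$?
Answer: $\frac{139550}{59} \approx 2365.3$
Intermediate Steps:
$n{\left(U \right)} = - \frac{1}{5} + \frac{U}{5}$ ($n{\left(U \right)} = \frac{-1 + U}{5} = - \frac{1}{5} + \frac{U}{5}$)
$y{\left(Y \right)} = \frac{2 Y}{103 + Y}$
$M = 2365$ ($M = 3 - \frac{-425 - 9023}{4} = 3 - -2362 = 3 + 2362 = 2365$)
$y{\left(z{\left(11,n{\left(-4 \right)} \right)} \right)} + M = 2 \cdot 15 \frac{1}{103 + 15} + 2365 = 2 \cdot 15 \cdot \frac{1}{118} + 2365 = \frac{15}{59} + 2365 = \frac{139550}{59}$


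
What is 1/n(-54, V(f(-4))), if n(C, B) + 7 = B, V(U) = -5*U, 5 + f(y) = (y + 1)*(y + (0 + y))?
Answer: -1/102 ≈ -0.0098039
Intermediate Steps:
f(y) = -5 + 2*y*(1 + y) (f(y) = -5 + (y + 1)*(y + (0 + y)) = -5 + (1 + y)*(y + y) = -5 + (1 + y)*(2*y) = -5 + 2*y*(1 + y))
n(C, B) = -7 + B
1/n(-54, V(f(-4))) = 1/(-7 - 5*(-5 + 2*(-4) + 2*(-4)²)) = 1/(-7 - 5*(-5 - 8 + 2*16)) = 1/(-7 - 5*(-5 - 8 + 32)) = 1/(-7 - 5*19) = 1/(-7 - 95) = 1/(-102) = -1/102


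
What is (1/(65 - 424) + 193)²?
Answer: 4800549796/128881 ≈ 37248.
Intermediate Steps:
(1/(65 - 424) + 193)² = (1/(-359) + 193)² = (-1/359 + 193)² = (69286/359)² = 4800549796/128881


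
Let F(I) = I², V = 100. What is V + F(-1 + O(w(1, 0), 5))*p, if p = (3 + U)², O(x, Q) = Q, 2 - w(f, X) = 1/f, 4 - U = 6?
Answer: 116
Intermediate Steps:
U = -2 (U = 4 - 1*6 = 4 - 6 = -2)
w(f, X) = 2 - 1/f
p = 1 (p = (3 - 2)² = 1² = 1)
V + F(-1 + O(w(1, 0), 5))*p = 100 + (-1 + 5)²*1 = 100 + 4²*1 = 100 + 16*1 = 100 + 16 = 116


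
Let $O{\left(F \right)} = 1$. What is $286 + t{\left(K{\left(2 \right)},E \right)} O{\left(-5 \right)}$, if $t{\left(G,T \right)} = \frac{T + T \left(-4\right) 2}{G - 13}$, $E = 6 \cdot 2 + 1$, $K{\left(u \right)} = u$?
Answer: $\frac{3237}{11} \approx 294.27$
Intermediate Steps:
$E = 13$ ($E = 12 + 1 = 13$)
$t{\left(G,T \right)} = - \frac{7 T}{-13 + G}$ ($t{\left(G,T \right)} = \frac{T + - 4 T 2}{-13 + G} = \frac{T - 8 T}{-13 + G} = \frac{\left(-7\right) T}{-13 + G} = - \frac{7 T}{-13 + G}$)
$286 + t{\left(K{\left(2 \right)},E \right)} O{\left(-5 \right)} = 286 + \left(-7\right) 13 \frac{1}{-13 + 2} \cdot 1 = 286 + \left(-7\right) 13 \frac{1}{-11} \cdot 1 = 286 + \left(-7\right) 13 \left(- \frac{1}{11}\right) 1 = 286 + \frac{91}{11} \cdot 1 = 286 + \frac{91}{11} = \frac{3237}{11}$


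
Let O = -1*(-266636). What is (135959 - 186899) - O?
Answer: -317576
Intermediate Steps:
O = 266636
(135959 - 186899) - O = (135959 - 186899) - 1*266636 = -50940 - 266636 = -317576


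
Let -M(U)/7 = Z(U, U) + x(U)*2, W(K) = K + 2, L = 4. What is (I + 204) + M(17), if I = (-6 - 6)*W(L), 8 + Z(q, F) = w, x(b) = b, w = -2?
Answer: -36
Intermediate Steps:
Z(q, F) = -10 (Z(q, F) = -8 - 2 = -10)
W(K) = 2 + K
M(U) = 70 - 14*U (M(U) = -7*(-10 + U*2) = -7*(-10 + 2*U) = 70 - 14*U)
I = -72 (I = (-6 - 6)*(2 + 4) = -12*6 = -72)
(I + 204) + M(17) = (-72 + 204) + (70 - 14*17) = 132 + (70 - 238) = 132 - 168 = -36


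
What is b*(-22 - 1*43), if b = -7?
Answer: 455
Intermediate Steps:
b*(-22 - 1*43) = -7*(-22 - 1*43) = -7*(-22 - 43) = -7*(-65) = 455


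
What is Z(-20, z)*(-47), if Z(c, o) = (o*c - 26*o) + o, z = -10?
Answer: -21150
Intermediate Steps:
Z(c, o) = -25*o + c*o (Z(c, o) = (c*o - 26*o) + o = (-26*o + c*o) + o = -25*o + c*o)
Z(-20, z)*(-47) = -10*(-25 - 20)*(-47) = -10*(-45)*(-47) = 450*(-47) = -21150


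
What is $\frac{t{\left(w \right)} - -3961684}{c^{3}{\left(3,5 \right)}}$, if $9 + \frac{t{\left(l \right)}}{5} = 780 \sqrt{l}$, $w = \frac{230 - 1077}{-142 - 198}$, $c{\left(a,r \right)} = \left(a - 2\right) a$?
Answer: $\frac{3961639}{27} + \frac{1430 \sqrt{595}}{153} \approx 1.4696 \cdot 10^{5}$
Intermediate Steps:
$c{\left(a,r \right)} = a \left(-2 + a\right)$ ($c{\left(a,r \right)} = \left(-2 + a\right) a = a \left(-2 + a\right)$)
$w = \frac{847}{340}$ ($w = - \frac{847}{-340} = \left(-847\right) \left(- \frac{1}{340}\right) = \frac{847}{340} \approx 2.4912$)
$t{\left(l \right)} = -45 + 3900 \sqrt{l}$ ($t{\left(l \right)} = -45 + 5 \cdot 780 \sqrt{l} = -45 + 3900 \sqrt{l}$)
$\frac{t{\left(w \right)} - -3961684}{c^{3}{\left(3,5 \right)}} = \frac{\left(-45 + 3900 \sqrt{\frac{847}{340}}\right) - -3961684}{\left(3 \left(-2 + 3\right)\right)^{3}} = \frac{\left(-45 + 3900 \frac{11 \sqrt{595}}{170}\right) + 3961684}{\left(3 \cdot 1\right)^{3}} = \frac{\left(-45 + \frac{4290 \sqrt{595}}{17}\right) + 3961684}{3^{3}} = \frac{3961639 + \frac{4290 \sqrt{595}}{17}}{27} = \left(3961639 + \frac{4290 \sqrt{595}}{17}\right) \frac{1}{27} = \frac{3961639}{27} + \frac{1430 \sqrt{595}}{153}$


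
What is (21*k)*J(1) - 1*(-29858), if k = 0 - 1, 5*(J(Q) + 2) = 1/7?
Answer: 149497/5 ≈ 29899.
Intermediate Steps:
J(Q) = -69/35 (J(Q) = -2 + (1/5)/7 = -2 + (1/5)*(1/7) = -2 + 1/35 = -69/35)
k = -1
(21*k)*J(1) - 1*(-29858) = (21*(-1))*(-69/35) - 1*(-29858) = -21*(-69/35) + 29858 = 207/5 + 29858 = 149497/5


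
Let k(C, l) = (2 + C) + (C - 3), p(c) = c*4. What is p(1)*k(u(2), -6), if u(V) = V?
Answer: 12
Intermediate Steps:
p(c) = 4*c
k(C, l) = -1 + 2*C (k(C, l) = (2 + C) + (-3 + C) = -1 + 2*C)
p(1)*k(u(2), -6) = (4*1)*(-1 + 2*2) = 4*(-1 + 4) = 4*3 = 12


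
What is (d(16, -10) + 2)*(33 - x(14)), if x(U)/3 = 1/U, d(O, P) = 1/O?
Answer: 15147/224 ≈ 67.620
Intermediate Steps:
x(U) = 3/U
(d(16, -10) + 2)*(33 - x(14)) = (1/16 + 2)*(33 - 3/14) = 33*(33 - 1*3/14)/16 = 33*(33 - 3/14)/16 = (33/16)*(459/14) = 15147/224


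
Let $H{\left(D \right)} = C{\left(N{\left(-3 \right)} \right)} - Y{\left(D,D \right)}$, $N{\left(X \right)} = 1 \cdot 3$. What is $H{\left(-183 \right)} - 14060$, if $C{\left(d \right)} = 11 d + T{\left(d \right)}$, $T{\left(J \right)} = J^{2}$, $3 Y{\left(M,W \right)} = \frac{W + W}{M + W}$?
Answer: $- \frac{42055}{3} \approx -14018.0$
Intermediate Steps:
$Y{\left(M,W \right)} = \frac{2 W}{3 \left(M + W\right)}$ ($Y{\left(M,W \right)} = \frac{\left(W + W\right) \frac{1}{M + W}}{3} = \frac{2 W \frac{1}{M + W}}{3} = \frac{2 W}{3 \left(M + W\right)}$)
$N{\left(X \right)} = 3$
$C{\left(d \right)} = d^{2} + 11 d$ ($C{\left(d \right)} = 11 d + d^{2} = d^{2} + 11 d$)
$H{\left(D \right)} = \frac{125}{3}$ ($H{\left(D \right)} = 3 \left(11 + 3\right) - \frac{2 D}{3 \left(D + D\right)} = 3 \cdot 14 - \frac{2 D}{3 \cdot 2 D} = 42 - \frac{2 D \frac{1}{2 D}}{3} = 42 - \frac{1}{3} = \frac{125}{3}$)
$H{\left(-183 \right)} - 14060 = \frac{125}{3} - 14060 = - \frac{42055}{3}$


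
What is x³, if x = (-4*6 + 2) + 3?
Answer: -6859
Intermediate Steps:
x = -19 (x = (-24 + 2) + 3 = -22 + 3 = -19)
x³ = (-19)³ = -6859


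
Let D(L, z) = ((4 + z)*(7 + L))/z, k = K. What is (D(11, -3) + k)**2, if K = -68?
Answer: 5476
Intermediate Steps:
k = -68
D(L, z) = (4 + z)*(7 + L)/z
(D(11, -3) + k)**2 = ((28 + 4*11 - 3*(7 + 11))/(-3) - 68)**2 = (-(28 + 44 - 3*18)/3 - 68)**2 = (-(28 + 44 - 54)/3 - 68)**2 = (-1/3*18 - 68)**2 = (-6 - 68)**2 = (-74)**2 = 5476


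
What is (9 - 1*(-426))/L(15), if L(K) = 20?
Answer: 87/4 ≈ 21.750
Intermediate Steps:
(9 - 1*(-426))/L(15) = (9 - 1*(-426))/20 = (9 + 426)*(1/20) = 435*(1/20) = 87/4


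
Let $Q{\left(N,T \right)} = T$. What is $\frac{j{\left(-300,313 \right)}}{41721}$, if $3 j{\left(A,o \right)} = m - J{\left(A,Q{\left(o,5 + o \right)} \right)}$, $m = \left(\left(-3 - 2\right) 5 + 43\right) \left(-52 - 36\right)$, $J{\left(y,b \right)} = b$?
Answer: $- \frac{634}{41721} \approx -0.015196$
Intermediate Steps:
$m = -1584$ ($m = \left(\left(-5\right) 5 + 43\right) \left(-88\right) = \left(-25 + 43\right) \left(-88\right) = 18 \left(-88\right) = -1584$)
$j{\left(A,o \right)} = - \frac{1589}{3} - \frac{o}{3}$ ($j{\left(A,o \right)} = \frac{-1584 - \left(5 + o\right)}{3} = \frac{-1589 - o}{3} = - \frac{1589}{3} - \frac{o}{3}$)
$\frac{j{\left(-300,313 \right)}}{41721} = \frac{- \frac{1589}{3} - \frac{313}{3}}{41721} = \left(- \frac{1589}{3} - \frac{313}{3}\right) \frac{1}{41721} = \left(-634\right) \frac{1}{41721} = - \frac{634}{41721}$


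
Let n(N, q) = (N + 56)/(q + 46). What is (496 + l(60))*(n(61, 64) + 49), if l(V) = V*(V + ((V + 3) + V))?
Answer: 31599166/55 ≈ 5.7453e+5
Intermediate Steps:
n(N, q) = (56 + N)/(46 + q)
l(V) = V*(3 + 3*V) (l(V) = V*(V + ((3 + V) + V)) = V*(V + (3 + 2*V)) = V*(3 + 3*V))
(496 + l(60))*(n(61, 64) + 49) = (496 + 3*60*(1 + 60))*((56 + 61)/(46 + 64) + 49) = (496 + 3*60*61)*(117/110 + 49) = (496 + 10980)*((1/110)*117 + 49) = 11476*(117/110 + 49) = 11476*(5507/110) = 31599166/55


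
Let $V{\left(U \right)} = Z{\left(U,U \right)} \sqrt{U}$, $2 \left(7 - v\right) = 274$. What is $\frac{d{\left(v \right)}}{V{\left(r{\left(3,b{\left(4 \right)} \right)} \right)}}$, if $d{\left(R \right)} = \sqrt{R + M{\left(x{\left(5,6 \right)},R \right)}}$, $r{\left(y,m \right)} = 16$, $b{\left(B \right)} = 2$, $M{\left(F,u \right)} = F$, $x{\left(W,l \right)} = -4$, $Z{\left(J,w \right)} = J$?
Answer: $\frac{i \sqrt{134}}{64} \approx 0.18087 i$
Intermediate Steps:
$v = -130$ ($v = 7 - 137 = -130$)
$d{\left(R \right)} = \sqrt{-4 + R}$ ($d{\left(R \right)} = \sqrt{R - 4} = \sqrt{-4 + R}$)
$V{\left(U \right)} = U^{\frac{3}{2}}$ ($V{\left(U \right)} = U \sqrt{U} = U^{\frac{3}{2}}$)
$\frac{d{\left(v \right)}}{V{\left(r{\left(3,b{\left(4 \right)} \right)} \right)}} = \frac{\sqrt{-4 - 130}}{16^{\frac{3}{2}}} = \frac{\sqrt{-134}}{64} = i \sqrt{134} \cdot \frac{1}{64} = \frac{i \sqrt{134}}{64}$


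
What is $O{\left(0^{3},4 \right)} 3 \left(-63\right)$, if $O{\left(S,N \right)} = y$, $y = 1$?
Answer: $-189$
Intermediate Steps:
$O{\left(S,N \right)} = 1$
$O{\left(0^{3},4 \right)} 3 \left(-63\right) = 1 \cdot 3 \left(-63\right) = 3 \left(-63\right) = -189$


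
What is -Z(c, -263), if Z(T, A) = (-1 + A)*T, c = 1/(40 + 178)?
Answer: 132/109 ≈ 1.2110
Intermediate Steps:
c = 1/218 ≈ 0.0045872
Z(T, A) = T*(-1 + A)
-Z(c, -263) = -(-1 - 263)/218 = -(-264)/218 = -1*(-132/109) = 132/109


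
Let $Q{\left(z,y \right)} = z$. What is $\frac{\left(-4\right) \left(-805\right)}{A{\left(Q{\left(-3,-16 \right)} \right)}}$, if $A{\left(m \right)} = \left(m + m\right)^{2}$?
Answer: $\frac{805}{9} \approx 89.444$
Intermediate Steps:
$A{\left(m \right)} = 4 m^{2}$ ($A{\left(m \right)} = \left(2 m\right)^{2} = 4 m^{2}$)
$\frac{\left(-4\right) \left(-805\right)}{A{\left(Q{\left(-3,-16 \right)} \right)}} = \frac{\left(-4\right) \left(-805\right)}{4 \left(-3\right)^{2}} = \frac{3220}{4 \cdot 9} = \frac{3220}{36} = 3220 \cdot \frac{1}{36} = \frac{805}{9}$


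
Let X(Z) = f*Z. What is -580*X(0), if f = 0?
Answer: 0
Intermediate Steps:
X(Z) = 0 (X(Z) = 0*Z = 0)
-580*X(0) = -580*0 = 0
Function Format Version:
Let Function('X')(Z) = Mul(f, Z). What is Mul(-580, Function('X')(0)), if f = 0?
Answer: 0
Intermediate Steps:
Function('X')(Z) = 0 (Function('X')(Z) = Mul(0, Z) = 0)
Mul(-580, Function('X')(0)) = Mul(-580, 0) = 0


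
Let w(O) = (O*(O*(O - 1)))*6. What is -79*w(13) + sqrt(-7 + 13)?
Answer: -961272 + sqrt(6) ≈ -9.6127e+5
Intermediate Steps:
w(O) = 6*O**2*(-1 + O) (w(O) = (O*(O*(-1 + O)))*6 = (O**2*(-1 + O))*6 = 6*O**2*(-1 + O))
-79*w(13) + sqrt(-7 + 13) = -474*13**2*(-1 + 13) + sqrt(-7 + 13) = -474*169*12 + sqrt(6) = -79*12168 + sqrt(6) = -961272 + sqrt(6)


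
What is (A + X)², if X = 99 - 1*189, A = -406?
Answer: 246016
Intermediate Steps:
X = -90 (X = 99 - 189 = -90)
(A + X)² = (-406 - 90)² = (-496)² = 246016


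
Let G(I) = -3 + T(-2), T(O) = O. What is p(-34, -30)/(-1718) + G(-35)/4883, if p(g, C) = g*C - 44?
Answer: -2387199/4194497 ≈ -0.56913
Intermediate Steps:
p(g, C) = -44 + C*g (p(g, C) = C*g - 44 = -44 + C*g)
G(I) = -5 (G(I) = -3 - 2 = -5)
p(-34, -30)/(-1718) + G(-35)/4883 = (-44 - 30*(-34))/(-1718) - 5/4883 = (-44 + 1020)*(-1/1718) - 5*1/4883 = 976*(-1/1718) - 5/4883 = -488/859 - 5/4883 = -2387199/4194497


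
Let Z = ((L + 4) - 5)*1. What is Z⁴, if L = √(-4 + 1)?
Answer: (1 - I*√3)⁴ ≈ -8.0 + 13.856*I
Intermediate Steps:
L = I*√3 (L = √(-3) = I*√3 ≈ 1.732*I)
Z = -1 + I*√3 (Z = ((I*√3 + 4) - 5)*1 = ((4 + I*√3) - 5)*1 = (-1 + I*√3)*1 = -1 + I*√3 ≈ -1.0 + 1.732*I)
Z⁴ = (-1 + I*√3)⁴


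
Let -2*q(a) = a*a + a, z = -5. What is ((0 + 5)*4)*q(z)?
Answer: -200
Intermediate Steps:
q(a) = -a/2 - a²/2 (q(a) = -(a*a + a)/2 = -(a² + a)/2 = -(a + a²)/2 = -a/2 - a²/2)
((0 + 5)*4)*q(z) = ((0 + 5)*4)*(-½*(-5)*(1 - 5)) = (5*4)*(-½*(-5)*(-4)) = 20*(-10) = -200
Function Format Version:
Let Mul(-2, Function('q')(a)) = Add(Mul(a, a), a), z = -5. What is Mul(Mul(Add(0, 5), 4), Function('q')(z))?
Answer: -200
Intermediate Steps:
Function('q')(a) = Add(Mul(Rational(-1, 2), a), Mul(Rational(-1, 2), Pow(a, 2))) (Function('q')(a) = Mul(Rational(-1, 2), Add(Mul(a, a), a)) = Mul(Rational(-1, 2), Add(Pow(a, 2), a)) = Mul(Rational(-1, 2), Add(a, Pow(a, 2))) = Add(Mul(Rational(-1, 2), a), Mul(Rational(-1, 2), Pow(a, 2))))
Mul(Mul(Add(0, 5), 4), Function('q')(z)) = Mul(Mul(Add(0, 5), 4), Mul(Rational(-1, 2), -5, Add(1, -5))) = Mul(Mul(5, 4), Mul(Rational(-1, 2), -5, -4)) = Mul(20, -10) = -200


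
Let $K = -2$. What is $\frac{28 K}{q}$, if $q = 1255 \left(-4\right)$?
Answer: $\frac{14}{1255} \approx 0.011155$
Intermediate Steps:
$q = -5020$
$\frac{28 K}{q} = \frac{28 \left(-2\right)}{-5020} = \left(-56\right) \left(- \frac{1}{5020}\right) = \frac{14}{1255}$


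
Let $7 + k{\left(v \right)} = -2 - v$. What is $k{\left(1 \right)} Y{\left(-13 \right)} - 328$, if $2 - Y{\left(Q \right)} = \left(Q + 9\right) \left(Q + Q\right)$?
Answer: $692$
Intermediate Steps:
$k{\left(v \right)} = -9 - v$ ($k{\left(v \right)} = -7 - \left(2 + v\right) = -9 - v$)
$Y{\left(Q \right)} = 2 - 2 Q \left(9 + Q\right)$ ($Y{\left(Q \right)} = 2 - \left(Q + 9\right) \left(Q + Q\right) = 2 - \left(9 + Q\right) 2 Q = 2 - 2 Q \left(9 + Q\right)$)
$k{\left(1 \right)} Y{\left(-13 \right)} - 328 = \left(-9 - 1\right) \left(2 - -234 - 2 \left(-13\right)^{2}\right) - 328 = \left(-9 - 1\right) \left(2 + 234 - 338\right) - 328 = - 10 \left(2 + 234 - 338\right) - 328 = \left(-10\right) \left(-102\right) - 328 = 1020 - 328 = 692$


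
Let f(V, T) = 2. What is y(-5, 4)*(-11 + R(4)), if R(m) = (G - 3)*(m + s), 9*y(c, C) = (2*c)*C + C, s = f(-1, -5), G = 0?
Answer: 116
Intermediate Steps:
s = 2
y(c, C) = C/9 + 2*C*c/9 (y(c, C) = ((2*c)*C + C)/9 = (2*C*c + C)/9 = (C + 2*C*c)/9 = C/9 + 2*C*c/9)
R(m) = -6 - 3*m (R(m) = (0 - 3)*(m + 2) = -3*(2 + m) = -6 - 3*m)
y(-5, 4)*(-11 + R(4)) = ((⅑)*4*(1 + 2*(-5)))*(-11 + (-6 - 3*4)) = ((⅑)*4*(1 - 10))*(-11 + (-6 - 12)) = ((⅑)*4*(-9))*(-11 - 18) = -4*(-29) = 116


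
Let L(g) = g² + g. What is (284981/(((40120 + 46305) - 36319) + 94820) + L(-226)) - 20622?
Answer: 4381108109/144926 ≈ 30230.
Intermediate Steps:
L(g) = g + g²
(284981/(((40120 + 46305) - 36319) + 94820) + L(-226)) - 20622 = (284981/(((40120 + 46305) - 36319) + 94820) - 226*(1 - 226)) - 20622 = (284981/((86425 - 36319) + 94820) - 226*(-225)) - 20622 = (284981/(50106 + 94820) + 50850) - 20622 = (284981/144926 + 50850) - 20622 = 7369772081/144926 - 20622 = 4381108109/144926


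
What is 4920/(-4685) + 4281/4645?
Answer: -559383/4352365 ≈ -0.12852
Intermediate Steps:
4920/(-4685) + 4281/4645 = 4920*(-1/4685) + 4281*(1/4645) = -984/937 + 4281/4645 = -559383/4352365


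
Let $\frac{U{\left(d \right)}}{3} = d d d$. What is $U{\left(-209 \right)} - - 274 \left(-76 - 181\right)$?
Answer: $-27458405$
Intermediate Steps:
$U{\left(d \right)} = 3 d^{3}$ ($U{\left(d \right)} = 3 d d d = 3 d^{2} d = 3 d^{3}$)
$U{\left(-209 \right)} - - 274 \left(-76 - 181\right) = 3 \left(-209\right)^{3} - - 274 \left(-76 - 181\right) = 3 \left(-9129329\right) - \left(-274\right) \left(-257\right) = -27387987 - 70418 = -27458405$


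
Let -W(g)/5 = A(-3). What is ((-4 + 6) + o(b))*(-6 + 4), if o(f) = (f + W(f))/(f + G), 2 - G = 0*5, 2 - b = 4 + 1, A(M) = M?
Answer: 20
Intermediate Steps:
W(g) = 15 (W(g) = -5*(-3) = 15)
b = -3 (b = 2 - (4 + 1) = 2 - 1*5 = 2 - 5 = -3)
G = 2 (G = 2 - 0*5 = 2 - 1*0 = 2 + 0 = 2)
o(f) = (15 + f)/(2 + f) (o(f) = (f + 15)/(f + 2) = (15 + f)/(2 + f))
((-4 + 6) + o(b))*(-6 + 4) = ((-4 + 6) + (15 - 3)/(2 - 3))*(-6 + 4) = (2 + 12/(-1))*(-2) = (2 - 1*12)*(-2) = (2 - 12)*(-2) = -10*(-2) = 20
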